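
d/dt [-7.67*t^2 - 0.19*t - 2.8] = -15.34*t - 0.19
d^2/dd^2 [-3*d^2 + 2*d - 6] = -6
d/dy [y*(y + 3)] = 2*y + 3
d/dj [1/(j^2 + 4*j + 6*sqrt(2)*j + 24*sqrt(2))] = 2*(-j - 3*sqrt(2) - 2)/(j^2 + 4*j + 6*sqrt(2)*j + 24*sqrt(2))^2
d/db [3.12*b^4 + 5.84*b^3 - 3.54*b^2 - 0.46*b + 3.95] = 12.48*b^3 + 17.52*b^2 - 7.08*b - 0.46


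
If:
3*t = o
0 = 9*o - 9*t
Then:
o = 0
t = 0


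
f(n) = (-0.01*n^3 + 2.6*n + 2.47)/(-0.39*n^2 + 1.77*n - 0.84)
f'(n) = (2.6 - 0.03*n^2)/(-0.39*n^2 + 1.77*n - 0.84) + (0.78*n - 1.77)*(-0.01*n^3 + 2.6*n + 2.47)/(-0.39*n^2 + 1.77*n - 0.84)^2 = (0.0039*n^4 - 0.0354*n^3 + 1.0392*n^2 + 1.9266*n - 6.5559)/(0.1521*n^4 - 1.3806*n^3 + 3.7881*n^2 - 2.9736*n + 0.7056)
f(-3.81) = 0.52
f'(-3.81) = 0.02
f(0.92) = 10.59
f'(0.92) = -18.70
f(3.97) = 303.03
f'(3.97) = 10065.63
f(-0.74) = -0.23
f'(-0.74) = -1.32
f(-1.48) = 0.31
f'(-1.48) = -0.38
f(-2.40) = 0.50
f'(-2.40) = -0.09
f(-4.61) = 0.49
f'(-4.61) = 0.04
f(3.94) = 152.05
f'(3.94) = 2516.24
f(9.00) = -1.13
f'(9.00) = 0.35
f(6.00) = -3.73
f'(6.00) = 2.19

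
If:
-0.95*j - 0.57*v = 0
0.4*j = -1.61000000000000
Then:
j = -4.02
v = 6.71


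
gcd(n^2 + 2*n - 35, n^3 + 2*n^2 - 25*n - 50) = n - 5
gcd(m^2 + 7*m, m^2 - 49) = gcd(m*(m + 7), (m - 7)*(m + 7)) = m + 7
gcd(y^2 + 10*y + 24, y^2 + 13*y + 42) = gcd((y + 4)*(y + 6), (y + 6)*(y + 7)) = y + 6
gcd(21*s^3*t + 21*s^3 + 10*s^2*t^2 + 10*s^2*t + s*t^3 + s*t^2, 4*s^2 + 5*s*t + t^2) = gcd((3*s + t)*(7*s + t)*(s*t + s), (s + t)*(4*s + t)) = 1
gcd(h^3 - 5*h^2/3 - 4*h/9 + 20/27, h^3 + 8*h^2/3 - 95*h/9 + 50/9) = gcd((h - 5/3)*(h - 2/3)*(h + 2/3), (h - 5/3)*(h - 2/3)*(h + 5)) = h^2 - 7*h/3 + 10/9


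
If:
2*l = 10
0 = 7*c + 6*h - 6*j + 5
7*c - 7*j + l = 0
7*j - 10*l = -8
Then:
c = 37/7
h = -1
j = 6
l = 5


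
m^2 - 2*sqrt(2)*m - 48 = (m - 6*sqrt(2))*(m + 4*sqrt(2))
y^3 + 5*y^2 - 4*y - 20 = (y - 2)*(y + 2)*(y + 5)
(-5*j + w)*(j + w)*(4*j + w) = -20*j^3 - 21*j^2*w + w^3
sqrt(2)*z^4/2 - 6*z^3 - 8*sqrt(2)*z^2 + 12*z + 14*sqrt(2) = (z - 7*sqrt(2))*(z - sqrt(2))*(z + sqrt(2))*(sqrt(2)*z/2 + 1)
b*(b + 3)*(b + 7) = b^3 + 10*b^2 + 21*b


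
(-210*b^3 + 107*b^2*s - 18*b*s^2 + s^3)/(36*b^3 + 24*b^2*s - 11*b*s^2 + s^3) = (35*b^2 - 12*b*s + s^2)/(-6*b^2 - 5*b*s + s^2)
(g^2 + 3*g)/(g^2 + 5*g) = (g + 3)/(g + 5)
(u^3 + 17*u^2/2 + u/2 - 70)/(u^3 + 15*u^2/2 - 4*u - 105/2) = (u + 4)/(u + 3)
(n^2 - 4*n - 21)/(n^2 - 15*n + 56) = (n + 3)/(n - 8)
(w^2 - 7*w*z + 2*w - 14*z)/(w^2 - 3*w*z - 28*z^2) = (w + 2)/(w + 4*z)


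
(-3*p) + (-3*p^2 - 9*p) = -3*p^2 - 12*p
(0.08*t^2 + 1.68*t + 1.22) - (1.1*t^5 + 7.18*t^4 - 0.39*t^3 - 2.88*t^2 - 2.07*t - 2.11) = -1.1*t^5 - 7.18*t^4 + 0.39*t^3 + 2.96*t^2 + 3.75*t + 3.33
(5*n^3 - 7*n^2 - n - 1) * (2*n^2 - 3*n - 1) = 10*n^5 - 29*n^4 + 14*n^3 + 8*n^2 + 4*n + 1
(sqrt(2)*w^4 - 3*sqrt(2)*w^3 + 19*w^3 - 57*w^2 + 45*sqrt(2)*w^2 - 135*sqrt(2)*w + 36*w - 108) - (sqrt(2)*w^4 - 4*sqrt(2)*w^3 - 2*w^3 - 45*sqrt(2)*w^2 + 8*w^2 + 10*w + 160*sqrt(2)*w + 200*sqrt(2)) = sqrt(2)*w^3 + 21*w^3 - 65*w^2 + 90*sqrt(2)*w^2 - 295*sqrt(2)*w + 26*w - 200*sqrt(2) - 108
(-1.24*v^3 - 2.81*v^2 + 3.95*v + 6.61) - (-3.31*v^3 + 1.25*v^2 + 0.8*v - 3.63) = 2.07*v^3 - 4.06*v^2 + 3.15*v + 10.24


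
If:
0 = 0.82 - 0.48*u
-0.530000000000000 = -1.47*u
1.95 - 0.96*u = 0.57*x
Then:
No Solution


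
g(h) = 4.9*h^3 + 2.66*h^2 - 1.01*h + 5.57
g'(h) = 14.7*h^2 + 5.32*h - 1.01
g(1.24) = 17.75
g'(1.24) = 28.19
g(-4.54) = -393.54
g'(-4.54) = 277.83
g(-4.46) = -371.72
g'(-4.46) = 267.67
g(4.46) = 488.69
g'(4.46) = 315.12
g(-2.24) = -33.89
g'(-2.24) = 60.83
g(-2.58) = -58.27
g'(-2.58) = 83.11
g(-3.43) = -157.40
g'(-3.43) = 153.69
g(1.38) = 22.12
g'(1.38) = 34.33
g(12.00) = 8843.69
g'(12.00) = 2179.63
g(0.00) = 5.57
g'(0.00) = -1.01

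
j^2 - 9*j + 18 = (j - 6)*(j - 3)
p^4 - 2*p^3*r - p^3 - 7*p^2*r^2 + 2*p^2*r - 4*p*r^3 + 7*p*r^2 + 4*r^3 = (p - 1)*(p - 4*r)*(p + r)^2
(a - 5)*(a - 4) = a^2 - 9*a + 20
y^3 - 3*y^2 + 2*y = y*(y - 2)*(y - 1)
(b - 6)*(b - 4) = b^2 - 10*b + 24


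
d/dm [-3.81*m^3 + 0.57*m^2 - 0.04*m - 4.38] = -11.43*m^2 + 1.14*m - 0.04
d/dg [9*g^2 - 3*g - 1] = 18*g - 3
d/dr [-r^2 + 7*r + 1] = 7 - 2*r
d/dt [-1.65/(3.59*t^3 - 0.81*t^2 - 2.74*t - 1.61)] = (17.7705*t^2 - 2.673*t - 4.521)/(-3.59*t^3 + 0.81*t^2 + 2.74*t + 1.61)^2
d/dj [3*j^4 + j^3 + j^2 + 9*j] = 12*j^3 + 3*j^2 + 2*j + 9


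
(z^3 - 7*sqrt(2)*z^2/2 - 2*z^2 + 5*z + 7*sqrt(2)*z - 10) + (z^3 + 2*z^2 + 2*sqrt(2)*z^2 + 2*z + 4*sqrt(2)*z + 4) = 2*z^3 - 3*sqrt(2)*z^2/2 + 7*z + 11*sqrt(2)*z - 6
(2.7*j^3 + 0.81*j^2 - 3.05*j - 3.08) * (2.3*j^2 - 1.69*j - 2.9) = 6.21*j^5 - 2.7*j^4 - 16.2139*j^3 - 4.2785*j^2 + 14.0502*j + 8.932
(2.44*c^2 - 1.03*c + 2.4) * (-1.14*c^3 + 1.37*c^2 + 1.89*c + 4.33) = -2.7816*c^5 + 4.517*c^4 + 0.464499999999999*c^3 + 11.9065*c^2 + 0.0760999999999994*c + 10.392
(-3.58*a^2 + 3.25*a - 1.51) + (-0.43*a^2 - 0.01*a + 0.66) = -4.01*a^2 + 3.24*a - 0.85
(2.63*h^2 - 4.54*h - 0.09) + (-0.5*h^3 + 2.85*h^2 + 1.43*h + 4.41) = -0.5*h^3 + 5.48*h^2 - 3.11*h + 4.32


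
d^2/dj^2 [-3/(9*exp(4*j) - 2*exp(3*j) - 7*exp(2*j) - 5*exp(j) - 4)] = 3*(2*(-36*exp(3*j) + 6*exp(2*j) + 14*exp(j) + 5)^2*exp(j) + (144*exp(3*j) - 18*exp(2*j) - 28*exp(j) - 5)*(-9*exp(4*j) + 2*exp(3*j) + 7*exp(2*j) + 5*exp(j) + 4))*exp(j)/(-9*exp(4*j) + 2*exp(3*j) + 7*exp(2*j) + 5*exp(j) + 4)^3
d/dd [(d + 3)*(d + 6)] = 2*d + 9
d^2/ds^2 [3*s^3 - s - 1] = 18*s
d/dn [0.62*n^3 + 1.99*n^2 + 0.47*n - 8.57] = 1.86*n^2 + 3.98*n + 0.47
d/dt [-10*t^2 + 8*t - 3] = 8 - 20*t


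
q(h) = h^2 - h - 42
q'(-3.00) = -7.00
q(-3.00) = -30.00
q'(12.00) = 23.00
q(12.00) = 90.00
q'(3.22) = 5.44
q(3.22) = -34.85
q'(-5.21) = -11.42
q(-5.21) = -9.65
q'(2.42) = 3.84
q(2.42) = -38.56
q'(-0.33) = -1.66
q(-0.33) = -41.56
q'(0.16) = -0.68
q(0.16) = -42.13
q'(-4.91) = -10.82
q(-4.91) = -12.98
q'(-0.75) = -2.50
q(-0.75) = -40.69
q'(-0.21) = -1.42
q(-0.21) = -41.75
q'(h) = 2*h - 1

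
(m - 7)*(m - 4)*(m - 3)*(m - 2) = m^4 - 16*m^3 + 89*m^2 - 206*m + 168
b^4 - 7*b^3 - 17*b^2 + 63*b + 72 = (b - 8)*(b - 3)*(b + 1)*(b + 3)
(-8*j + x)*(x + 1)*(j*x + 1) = -8*j^2*x^2 - 8*j^2*x + j*x^3 + j*x^2 - 8*j*x - 8*j + x^2 + x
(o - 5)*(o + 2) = o^2 - 3*o - 10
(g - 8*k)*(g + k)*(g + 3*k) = g^3 - 4*g^2*k - 29*g*k^2 - 24*k^3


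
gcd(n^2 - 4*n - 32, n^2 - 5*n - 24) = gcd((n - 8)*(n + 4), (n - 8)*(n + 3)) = n - 8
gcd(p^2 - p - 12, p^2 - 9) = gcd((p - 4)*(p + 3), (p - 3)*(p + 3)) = p + 3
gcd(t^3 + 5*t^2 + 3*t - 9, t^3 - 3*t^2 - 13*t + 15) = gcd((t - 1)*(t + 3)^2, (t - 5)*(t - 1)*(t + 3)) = t^2 + 2*t - 3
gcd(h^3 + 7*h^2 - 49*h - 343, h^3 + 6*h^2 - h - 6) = 1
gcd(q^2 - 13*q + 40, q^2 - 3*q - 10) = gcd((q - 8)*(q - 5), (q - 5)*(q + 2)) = q - 5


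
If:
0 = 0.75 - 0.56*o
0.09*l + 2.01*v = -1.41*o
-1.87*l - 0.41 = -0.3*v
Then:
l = -0.37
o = 1.34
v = -0.92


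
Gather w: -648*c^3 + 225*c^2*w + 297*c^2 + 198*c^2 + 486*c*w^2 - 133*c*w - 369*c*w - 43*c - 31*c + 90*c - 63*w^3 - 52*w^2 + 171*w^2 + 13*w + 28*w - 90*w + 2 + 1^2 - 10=-648*c^3 + 495*c^2 + 16*c - 63*w^3 + w^2*(486*c + 119) + w*(225*c^2 - 502*c - 49) - 7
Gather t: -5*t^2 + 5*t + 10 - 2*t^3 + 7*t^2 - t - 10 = -2*t^3 + 2*t^2 + 4*t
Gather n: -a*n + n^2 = -a*n + n^2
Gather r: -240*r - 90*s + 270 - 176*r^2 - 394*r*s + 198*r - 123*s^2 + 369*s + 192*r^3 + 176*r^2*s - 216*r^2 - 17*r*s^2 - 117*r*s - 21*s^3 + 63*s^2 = 192*r^3 + r^2*(176*s - 392) + r*(-17*s^2 - 511*s - 42) - 21*s^3 - 60*s^2 + 279*s + 270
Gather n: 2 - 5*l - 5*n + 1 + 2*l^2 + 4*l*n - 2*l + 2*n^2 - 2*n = 2*l^2 - 7*l + 2*n^2 + n*(4*l - 7) + 3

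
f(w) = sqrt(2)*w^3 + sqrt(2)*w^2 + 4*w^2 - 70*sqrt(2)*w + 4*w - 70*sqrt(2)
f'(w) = 3*sqrt(2)*w^2 + 2*sqrt(2)*w + 8*w - 70*sqrt(2) + 4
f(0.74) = -165.75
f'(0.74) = -84.66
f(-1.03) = 3.05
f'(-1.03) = -101.65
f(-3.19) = 213.23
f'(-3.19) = -86.36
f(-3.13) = 208.02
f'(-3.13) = -87.32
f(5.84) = -187.43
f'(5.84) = 112.94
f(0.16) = -114.05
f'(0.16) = -93.15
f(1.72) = -239.17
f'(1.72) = -63.82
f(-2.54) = 154.05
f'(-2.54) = -95.13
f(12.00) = 1984.47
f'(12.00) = 645.89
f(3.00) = -297.07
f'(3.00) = -24.33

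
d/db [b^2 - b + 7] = 2*b - 1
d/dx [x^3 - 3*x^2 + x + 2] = 3*x^2 - 6*x + 1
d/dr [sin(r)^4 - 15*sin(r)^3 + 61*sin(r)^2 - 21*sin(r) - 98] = (4*sin(r)^3 - 45*sin(r)^2 + 122*sin(r) - 21)*cos(r)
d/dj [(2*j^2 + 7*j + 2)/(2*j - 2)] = (j^2 - 2*j - 9/2)/(j^2 - 2*j + 1)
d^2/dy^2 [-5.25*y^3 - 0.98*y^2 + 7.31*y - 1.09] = -31.5*y - 1.96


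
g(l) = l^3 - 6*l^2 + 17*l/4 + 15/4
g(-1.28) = -13.62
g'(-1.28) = 24.53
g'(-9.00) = 355.25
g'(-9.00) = 355.25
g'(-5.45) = 158.76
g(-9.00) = -1249.50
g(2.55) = -7.85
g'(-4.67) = 125.72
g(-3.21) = -104.79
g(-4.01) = -174.25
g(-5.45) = -359.51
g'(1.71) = -7.50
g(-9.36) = -1381.71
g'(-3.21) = 73.68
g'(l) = 3*l^2 - 12*l + 17/4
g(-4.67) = -248.80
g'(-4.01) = 100.61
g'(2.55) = -6.84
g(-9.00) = -1249.50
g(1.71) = -1.53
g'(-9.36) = 379.40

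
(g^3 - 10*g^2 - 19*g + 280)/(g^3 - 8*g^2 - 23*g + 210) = (g - 8)/(g - 6)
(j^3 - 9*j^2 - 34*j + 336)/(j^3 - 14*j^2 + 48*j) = (j^2 - j - 42)/(j*(j - 6))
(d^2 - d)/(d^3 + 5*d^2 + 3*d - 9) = d/(d^2 + 6*d + 9)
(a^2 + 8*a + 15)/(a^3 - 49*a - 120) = 1/(a - 8)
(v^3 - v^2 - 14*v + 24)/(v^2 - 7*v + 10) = (v^2 + v - 12)/(v - 5)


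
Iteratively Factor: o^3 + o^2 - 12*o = (o)*(o^2 + o - 12) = o*(o - 3)*(o + 4)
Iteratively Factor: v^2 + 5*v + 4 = (v + 4)*(v + 1)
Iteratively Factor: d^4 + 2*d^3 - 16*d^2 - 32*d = (d + 2)*(d^3 - 16*d) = (d + 2)*(d + 4)*(d^2 - 4*d) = (d - 4)*(d + 2)*(d + 4)*(d)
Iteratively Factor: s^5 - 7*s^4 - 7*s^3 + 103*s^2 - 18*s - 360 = (s - 5)*(s^4 - 2*s^3 - 17*s^2 + 18*s + 72) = (s - 5)*(s + 3)*(s^3 - 5*s^2 - 2*s + 24) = (s - 5)*(s - 3)*(s + 3)*(s^2 - 2*s - 8) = (s - 5)*(s - 4)*(s - 3)*(s + 3)*(s + 2)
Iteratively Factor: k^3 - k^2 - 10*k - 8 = (k + 1)*(k^2 - 2*k - 8) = (k - 4)*(k + 1)*(k + 2)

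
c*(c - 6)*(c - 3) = c^3 - 9*c^2 + 18*c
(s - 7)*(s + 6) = s^2 - s - 42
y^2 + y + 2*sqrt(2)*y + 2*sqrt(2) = (y + 1)*(y + 2*sqrt(2))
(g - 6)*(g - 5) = g^2 - 11*g + 30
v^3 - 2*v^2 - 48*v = v*(v - 8)*(v + 6)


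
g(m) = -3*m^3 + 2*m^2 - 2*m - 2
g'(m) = -9*m^2 + 4*m - 2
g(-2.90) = 93.79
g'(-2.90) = -89.29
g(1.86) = -18.11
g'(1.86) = -25.70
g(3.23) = -88.69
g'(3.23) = -82.98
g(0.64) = -3.25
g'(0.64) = -3.13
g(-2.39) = 55.16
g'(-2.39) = -62.97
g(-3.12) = 114.82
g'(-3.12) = -102.09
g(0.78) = -3.77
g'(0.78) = -4.36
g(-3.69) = 183.34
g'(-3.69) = -139.30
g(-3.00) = 103.00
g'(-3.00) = -95.00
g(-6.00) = 730.00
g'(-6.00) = -350.00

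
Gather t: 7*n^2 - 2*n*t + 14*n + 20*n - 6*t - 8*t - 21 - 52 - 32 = 7*n^2 + 34*n + t*(-2*n - 14) - 105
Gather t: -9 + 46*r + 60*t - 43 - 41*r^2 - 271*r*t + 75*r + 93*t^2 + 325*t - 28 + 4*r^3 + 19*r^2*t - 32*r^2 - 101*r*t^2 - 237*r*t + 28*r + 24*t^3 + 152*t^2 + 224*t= 4*r^3 - 73*r^2 + 149*r + 24*t^3 + t^2*(245 - 101*r) + t*(19*r^2 - 508*r + 609) - 80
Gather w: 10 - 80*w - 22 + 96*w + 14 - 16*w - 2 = 0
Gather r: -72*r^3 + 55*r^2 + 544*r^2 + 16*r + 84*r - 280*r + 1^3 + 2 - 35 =-72*r^3 + 599*r^2 - 180*r - 32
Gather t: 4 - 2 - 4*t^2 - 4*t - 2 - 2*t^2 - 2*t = -6*t^2 - 6*t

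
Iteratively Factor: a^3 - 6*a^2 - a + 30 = (a + 2)*(a^2 - 8*a + 15) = (a - 3)*(a + 2)*(a - 5)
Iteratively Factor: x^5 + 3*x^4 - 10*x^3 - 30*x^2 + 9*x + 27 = (x - 1)*(x^4 + 4*x^3 - 6*x^2 - 36*x - 27) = (x - 1)*(x + 1)*(x^3 + 3*x^2 - 9*x - 27) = (x - 1)*(x + 1)*(x + 3)*(x^2 - 9) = (x - 1)*(x + 1)*(x + 3)^2*(x - 3)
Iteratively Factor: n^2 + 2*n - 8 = (n + 4)*(n - 2)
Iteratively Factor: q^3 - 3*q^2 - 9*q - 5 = (q - 5)*(q^2 + 2*q + 1) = (q - 5)*(q + 1)*(q + 1)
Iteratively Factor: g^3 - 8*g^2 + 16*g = (g - 4)*(g^2 - 4*g) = g*(g - 4)*(g - 4)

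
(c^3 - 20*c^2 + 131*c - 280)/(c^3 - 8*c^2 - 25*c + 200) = (c - 7)/(c + 5)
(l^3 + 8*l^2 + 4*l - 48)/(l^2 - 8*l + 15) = (l^3 + 8*l^2 + 4*l - 48)/(l^2 - 8*l + 15)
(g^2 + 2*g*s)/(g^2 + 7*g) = (g + 2*s)/(g + 7)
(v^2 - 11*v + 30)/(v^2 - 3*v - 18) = (v - 5)/(v + 3)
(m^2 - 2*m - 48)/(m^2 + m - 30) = (m - 8)/(m - 5)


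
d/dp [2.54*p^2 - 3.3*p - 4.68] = 5.08*p - 3.3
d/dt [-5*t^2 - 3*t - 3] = -10*t - 3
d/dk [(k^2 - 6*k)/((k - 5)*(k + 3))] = 2*(2*k^2 - 15*k + 45)/(k^4 - 4*k^3 - 26*k^2 + 60*k + 225)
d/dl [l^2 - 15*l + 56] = 2*l - 15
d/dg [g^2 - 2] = 2*g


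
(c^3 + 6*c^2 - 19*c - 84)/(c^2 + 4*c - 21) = (c^2 - c - 12)/(c - 3)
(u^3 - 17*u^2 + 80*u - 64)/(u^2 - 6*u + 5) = (u^2 - 16*u + 64)/(u - 5)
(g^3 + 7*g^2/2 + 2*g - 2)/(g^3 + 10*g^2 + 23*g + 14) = (g^2 + 3*g/2 - 1)/(g^2 + 8*g + 7)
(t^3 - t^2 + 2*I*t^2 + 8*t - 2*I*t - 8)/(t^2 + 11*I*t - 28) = (t^2 - t*(1 + 2*I) + 2*I)/(t + 7*I)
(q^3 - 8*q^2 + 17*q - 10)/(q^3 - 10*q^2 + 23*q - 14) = (q - 5)/(q - 7)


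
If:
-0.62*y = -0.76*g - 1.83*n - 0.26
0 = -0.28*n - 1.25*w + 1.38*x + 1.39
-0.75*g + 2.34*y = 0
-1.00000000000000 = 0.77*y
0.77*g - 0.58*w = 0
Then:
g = -4.05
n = 1.10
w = -5.38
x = -5.66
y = -1.30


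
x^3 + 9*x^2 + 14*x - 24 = (x - 1)*(x + 4)*(x + 6)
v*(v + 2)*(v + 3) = v^3 + 5*v^2 + 6*v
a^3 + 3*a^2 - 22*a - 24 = (a - 4)*(a + 1)*(a + 6)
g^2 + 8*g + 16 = (g + 4)^2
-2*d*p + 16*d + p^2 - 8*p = (-2*d + p)*(p - 8)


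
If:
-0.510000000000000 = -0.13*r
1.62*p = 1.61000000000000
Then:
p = 0.99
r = 3.92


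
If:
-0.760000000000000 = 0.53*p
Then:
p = -1.43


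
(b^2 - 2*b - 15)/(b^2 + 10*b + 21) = (b - 5)/(b + 7)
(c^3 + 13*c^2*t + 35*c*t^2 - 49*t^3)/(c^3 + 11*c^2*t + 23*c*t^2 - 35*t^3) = (c + 7*t)/(c + 5*t)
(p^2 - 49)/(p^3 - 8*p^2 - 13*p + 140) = (p + 7)/(p^2 - p - 20)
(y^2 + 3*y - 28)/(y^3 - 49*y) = (y - 4)/(y*(y - 7))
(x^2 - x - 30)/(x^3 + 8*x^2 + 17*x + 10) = (x - 6)/(x^2 + 3*x + 2)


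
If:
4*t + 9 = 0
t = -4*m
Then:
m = 9/16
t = -9/4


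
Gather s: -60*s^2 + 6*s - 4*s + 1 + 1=-60*s^2 + 2*s + 2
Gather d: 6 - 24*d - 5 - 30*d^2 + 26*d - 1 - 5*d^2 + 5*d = -35*d^2 + 7*d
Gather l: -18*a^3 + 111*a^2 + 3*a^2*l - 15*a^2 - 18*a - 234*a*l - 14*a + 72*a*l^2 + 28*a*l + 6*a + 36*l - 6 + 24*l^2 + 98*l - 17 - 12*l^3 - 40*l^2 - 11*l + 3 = -18*a^3 + 96*a^2 - 26*a - 12*l^3 + l^2*(72*a - 16) + l*(3*a^2 - 206*a + 123) - 20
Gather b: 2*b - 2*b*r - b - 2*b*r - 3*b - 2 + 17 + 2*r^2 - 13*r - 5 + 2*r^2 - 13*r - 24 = b*(-4*r - 2) + 4*r^2 - 26*r - 14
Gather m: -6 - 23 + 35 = 6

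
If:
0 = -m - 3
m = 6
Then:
No Solution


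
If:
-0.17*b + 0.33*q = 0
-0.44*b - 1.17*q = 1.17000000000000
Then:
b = -1.12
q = -0.58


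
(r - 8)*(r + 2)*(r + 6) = r^3 - 52*r - 96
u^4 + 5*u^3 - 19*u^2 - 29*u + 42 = (u - 3)*(u - 1)*(u + 2)*(u + 7)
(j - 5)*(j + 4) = j^2 - j - 20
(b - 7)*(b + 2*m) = b^2 + 2*b*m - 7*b - 14*m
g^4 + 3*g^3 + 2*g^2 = g^2*(g + 1)*(g + 2)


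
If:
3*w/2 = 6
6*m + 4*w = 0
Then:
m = -8/3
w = 4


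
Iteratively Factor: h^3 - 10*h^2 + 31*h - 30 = (h - 3)*(h^2 - 7*h + 10) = (h - 5)*(h - 3)*(h - 2)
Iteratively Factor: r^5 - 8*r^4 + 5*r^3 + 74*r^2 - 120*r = (r - 5)*(r^4 - 3*r^3 - 10*r^2 + 24*r) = (r - 5)*(r - 2)*(r^3 - r^2 - 12*r) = r*(r - 5)*(r - 2)*(r^2 - r - 12) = r*(r - 5)*(r - 4)*(r - 2)*(r + 3)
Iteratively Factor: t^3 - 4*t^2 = (t)*(t^2 - 4*t) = t^2*(t - 4)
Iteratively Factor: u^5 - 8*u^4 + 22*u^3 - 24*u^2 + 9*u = (u)*(u^4 - 8*u^3 + 22*u^2 - 24*u + 9) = u*(u - 1)*(u^3 - 7*u^2 + 15*u - 9) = u*(u - 3)*(u - 1)*(u^2 - 4*u + 3) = u*(u - 3)*(u - 1)^2*(u - 3)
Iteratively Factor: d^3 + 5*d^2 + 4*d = (d)*(d^2 + 5*d + 4) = d*(d + 4)*(d + 1)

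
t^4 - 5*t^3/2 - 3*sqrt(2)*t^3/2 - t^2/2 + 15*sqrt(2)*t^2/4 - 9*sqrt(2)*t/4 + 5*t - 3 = (t - 3/2)*(t - 1)*(t - 2*sqrt(2))*(t + sqrt(2)/2)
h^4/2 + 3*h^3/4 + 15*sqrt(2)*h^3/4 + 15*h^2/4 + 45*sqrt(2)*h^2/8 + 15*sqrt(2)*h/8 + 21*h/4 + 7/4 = (h/2 + 1/2)*(h + 1/2)*(h + sqrt(2)/2)*(h + 7*sqrt(2))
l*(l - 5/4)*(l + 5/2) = l^3 + 5*l^2/4 - 25*l/8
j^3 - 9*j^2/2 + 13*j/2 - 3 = (j - 2)*(j - 3/2)*(j - 1)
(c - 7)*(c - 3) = c^2 - 10*c + 21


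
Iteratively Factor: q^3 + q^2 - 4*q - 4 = (q - 2)*(q^2 + 3*q + 2) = (q - 2)*(q + 2)*(q + 1)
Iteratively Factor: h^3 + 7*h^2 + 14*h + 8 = (h + 4)*(h^2 + 3*h + 2) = (h + 1)*(h + 4)*(h + 2)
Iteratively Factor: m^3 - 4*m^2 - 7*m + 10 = (m - 1)*(m^2 - 3*m - 10) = (m - 5)*(m - 1)*(m + 2)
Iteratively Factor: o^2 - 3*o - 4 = (o - 4)*(o + 1)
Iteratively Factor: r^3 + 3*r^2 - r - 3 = (r + 3)*(r^2 - 1) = (r + 1)*(r + 3)*(r - 1)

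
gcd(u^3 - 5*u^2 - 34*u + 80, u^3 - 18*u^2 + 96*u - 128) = u^2 - 10*u + 16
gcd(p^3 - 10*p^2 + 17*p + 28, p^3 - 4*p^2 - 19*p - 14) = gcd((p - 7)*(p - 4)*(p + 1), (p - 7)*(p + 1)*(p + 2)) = p^2 - 6*p - 7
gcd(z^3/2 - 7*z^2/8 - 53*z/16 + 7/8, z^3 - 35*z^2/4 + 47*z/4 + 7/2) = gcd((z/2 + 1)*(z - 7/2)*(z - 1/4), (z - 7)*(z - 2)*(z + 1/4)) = 1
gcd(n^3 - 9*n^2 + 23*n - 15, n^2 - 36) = 1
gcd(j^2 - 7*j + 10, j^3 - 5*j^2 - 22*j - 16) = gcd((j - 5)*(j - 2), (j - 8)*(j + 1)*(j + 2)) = 1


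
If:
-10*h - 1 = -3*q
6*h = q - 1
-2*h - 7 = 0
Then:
No Solution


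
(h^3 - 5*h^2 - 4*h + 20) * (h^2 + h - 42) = h^5 - 4*h^4 - 51*h^3 + 226*h^2 + 188*h - 840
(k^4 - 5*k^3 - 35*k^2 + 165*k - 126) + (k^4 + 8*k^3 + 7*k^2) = 2*k^4 + 3*k^3 - 28*k^2 + 165*k - 126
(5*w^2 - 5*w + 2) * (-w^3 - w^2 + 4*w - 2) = -5*w^5 + 23*w^3 - 32*w^2 + 18*w - 4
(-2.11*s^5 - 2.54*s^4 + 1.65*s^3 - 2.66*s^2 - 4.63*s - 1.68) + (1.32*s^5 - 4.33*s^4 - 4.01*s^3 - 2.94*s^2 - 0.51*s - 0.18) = -0.79*s^5 - 6.87*s^4 - 2.36*s^3 - 5.6*s^2 - 5.14*s - 1.86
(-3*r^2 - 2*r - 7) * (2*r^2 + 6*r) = -6*r^4 - 22*r^3 - 26*r^2 - 42*r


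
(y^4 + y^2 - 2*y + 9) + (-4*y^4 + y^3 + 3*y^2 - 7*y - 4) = -3*y^4 + y^3 + 4*y^2 - 9*y + 5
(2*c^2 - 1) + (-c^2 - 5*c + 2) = c^2 - 5*c + 1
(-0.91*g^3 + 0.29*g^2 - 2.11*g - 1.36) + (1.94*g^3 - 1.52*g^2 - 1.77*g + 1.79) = 1.03*g^3 - 1.23*g^2 - 3.88*g + 0.43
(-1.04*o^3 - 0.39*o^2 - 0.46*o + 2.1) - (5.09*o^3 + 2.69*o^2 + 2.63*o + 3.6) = -6.13*o^3 - 3.08*o^2 - 3.09*o - 1.5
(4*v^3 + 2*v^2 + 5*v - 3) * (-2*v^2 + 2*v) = -8*v^5 + 4*v^4 - 6*v^3 + 16*v^2 - 6*v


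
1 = 1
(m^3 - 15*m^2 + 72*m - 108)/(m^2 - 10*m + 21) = (m^2 - 12*m + 36)/(m - 7)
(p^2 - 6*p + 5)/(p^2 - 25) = (p - 1)/(p + 5)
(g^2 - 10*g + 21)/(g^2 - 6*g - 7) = (g - 3)/(g + 1)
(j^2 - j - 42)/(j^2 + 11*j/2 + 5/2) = 2*(j^2 - j - 42)/(2*j^2 + 11*j + 5)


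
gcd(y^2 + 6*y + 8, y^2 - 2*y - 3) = 1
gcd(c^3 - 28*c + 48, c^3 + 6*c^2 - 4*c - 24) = c^2 + 4*c - 12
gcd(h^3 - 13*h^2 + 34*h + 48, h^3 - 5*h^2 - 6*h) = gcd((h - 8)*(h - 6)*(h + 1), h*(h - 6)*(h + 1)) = h^2 - 5*h - 6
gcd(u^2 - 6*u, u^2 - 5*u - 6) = u - 6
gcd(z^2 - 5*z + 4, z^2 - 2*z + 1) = z - 1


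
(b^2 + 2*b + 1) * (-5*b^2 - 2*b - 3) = -5*b^4 - 12*b^3 - 12*b^2 - 8*b - 3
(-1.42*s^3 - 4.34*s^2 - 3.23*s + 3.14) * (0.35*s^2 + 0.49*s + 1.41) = -0.497*s^5 - 2.2148*s^4 - 5.2593*s^3 - 6.6031*s^2 - 3.0157*s + 4.4274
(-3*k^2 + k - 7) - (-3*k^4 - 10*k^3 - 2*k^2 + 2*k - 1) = 3*k^4 + 10*k^3 - k^2 - k - 6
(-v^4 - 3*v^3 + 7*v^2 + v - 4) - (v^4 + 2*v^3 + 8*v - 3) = -2*v^4 - 5*v^3 + 7*v^2 - 7*v - 1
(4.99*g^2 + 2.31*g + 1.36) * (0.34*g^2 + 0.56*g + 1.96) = 1.6966*g^4 + 3.5798*g^3 + 11.5364*g^2 + 5.2892*g + 2.6656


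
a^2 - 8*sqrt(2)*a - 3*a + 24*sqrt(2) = (a - 3)*(a - 8*sqrt(2))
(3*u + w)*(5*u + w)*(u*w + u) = 15*u^3*w + 15*u^3 + 8*u^2*w^2 + 8*u^2*w + u*w^3 + u*w^2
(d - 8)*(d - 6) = d^2 - 14*d + 48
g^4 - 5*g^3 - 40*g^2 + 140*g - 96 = (g - 8)*(g - 2)*(g - 1)*(g + 6)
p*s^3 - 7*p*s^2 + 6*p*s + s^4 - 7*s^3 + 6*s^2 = s*(p + s)*(s - 6)*(s - 1)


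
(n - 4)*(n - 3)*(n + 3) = n^3 - 4*n^2 - 9*n + 36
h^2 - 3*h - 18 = (h - 6)*(h + 3)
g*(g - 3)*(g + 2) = g^3 - g^2 - 6*g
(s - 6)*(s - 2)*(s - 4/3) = s^3 - 28*s^2/3 + 68*s/3 - 16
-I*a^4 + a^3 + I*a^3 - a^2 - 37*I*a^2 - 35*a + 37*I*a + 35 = (a - 5*I)*(a - I)*(a + 7*I)*(-I*a + I)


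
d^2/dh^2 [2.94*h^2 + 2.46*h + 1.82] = 5.88000000000000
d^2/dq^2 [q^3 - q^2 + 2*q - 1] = 6*q - 2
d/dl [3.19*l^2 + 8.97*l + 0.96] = 6.38*l + 8.97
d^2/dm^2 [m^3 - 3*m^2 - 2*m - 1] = 6*m - 6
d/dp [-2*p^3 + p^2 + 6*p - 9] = -6*p^2 + 2*p + 6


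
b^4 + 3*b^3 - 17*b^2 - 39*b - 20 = (b - 4)*(b + 1)^2*(b + 5)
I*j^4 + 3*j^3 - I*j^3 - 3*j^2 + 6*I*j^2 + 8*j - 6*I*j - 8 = (j - 1)*(j - 4*I)*(j + 2*I)*(I*j + 1)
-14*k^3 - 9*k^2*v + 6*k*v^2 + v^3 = (-2*k + v)*(k + v)*(7*k + v)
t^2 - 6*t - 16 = (t - 8)*(t + 2)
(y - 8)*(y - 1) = y^2 - 9*y + 8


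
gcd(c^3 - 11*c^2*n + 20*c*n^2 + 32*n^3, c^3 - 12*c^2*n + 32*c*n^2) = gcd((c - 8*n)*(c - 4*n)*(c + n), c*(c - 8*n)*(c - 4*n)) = c^2 - 12*c*n + 32*n^2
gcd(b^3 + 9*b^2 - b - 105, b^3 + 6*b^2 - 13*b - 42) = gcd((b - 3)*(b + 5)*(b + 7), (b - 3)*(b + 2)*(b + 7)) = b^2 + 4*b - 21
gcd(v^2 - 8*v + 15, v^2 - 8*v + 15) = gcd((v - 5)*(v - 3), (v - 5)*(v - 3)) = v^2 - 8*v + 15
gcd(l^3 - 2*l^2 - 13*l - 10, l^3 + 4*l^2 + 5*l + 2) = l^2 + 3*l + 2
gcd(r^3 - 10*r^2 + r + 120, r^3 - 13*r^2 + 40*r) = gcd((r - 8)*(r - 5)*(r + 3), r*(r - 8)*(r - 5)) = r^2 - 13*r + 40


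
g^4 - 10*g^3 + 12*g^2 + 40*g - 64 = (g - 8)*(g - 2)^2*(g + 2)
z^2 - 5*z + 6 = (z - 3)*(z - 2)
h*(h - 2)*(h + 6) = h^3 + 4*h^2 - 12*h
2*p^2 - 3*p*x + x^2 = (-2*p + x)*(-p + x)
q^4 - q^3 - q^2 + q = q*(q - 1)^2*(q + 1)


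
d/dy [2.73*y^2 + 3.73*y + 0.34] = 5.46*y + 3.73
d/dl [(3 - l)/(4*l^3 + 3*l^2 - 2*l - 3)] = (8*l^3 - 33*l^2 - 18*l + 9)/(16*l^6 + 24*l^5 - 7*l^4 - 36*l^3 - 14*l^2 + 12*l + 9)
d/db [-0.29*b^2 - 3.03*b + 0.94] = -0.58*b - 3.03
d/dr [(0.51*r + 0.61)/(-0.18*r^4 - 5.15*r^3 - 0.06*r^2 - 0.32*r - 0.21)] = (0.2754*r^4 + 5.6922*r^3 + 9.4551*r^2 + 0.0732*r + 0.0881)/(0.0324*r^8 + 1.854*r^7 + 26.5441*r^6 + 0.7332*r^5 + 3.3752*r^4 + 2.2014*r^3 + 0.1276*r^2 + 0.1344*r + 0.0441)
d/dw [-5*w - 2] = -5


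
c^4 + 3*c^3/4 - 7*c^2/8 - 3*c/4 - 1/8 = (c - 1)*(c + 1/4)*(c + 1/2)*(c + 1)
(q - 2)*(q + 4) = q^2 + 2*q - 8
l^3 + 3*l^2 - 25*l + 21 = (l - 3)*(l - 1)*(l + 7)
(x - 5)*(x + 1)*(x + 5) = x^3 + x^2 - 25*x - 25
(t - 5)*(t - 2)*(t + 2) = t^3 - 5*t^2 - 4*t + 20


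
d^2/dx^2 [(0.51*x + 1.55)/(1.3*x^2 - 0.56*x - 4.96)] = ((-3.978*x - 3.4588)*(-1.3*x^2 + 0.56*x + 4.96) - (0.51*x + 1.55)*(2.6*x - 0.56)*(5.2*x - 1.12))/(-1.3*x^2 + 0.56*x + 4.96)^3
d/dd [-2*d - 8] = -2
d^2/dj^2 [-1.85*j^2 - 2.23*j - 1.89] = -3.70000000000000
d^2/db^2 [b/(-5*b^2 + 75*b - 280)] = 2*(-b*(2*b - 15)^2 + 3*(b - 5)*(b^2 - 15*b + 56))/(5*(b^2 - 15*b + 56)^3)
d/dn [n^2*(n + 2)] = n*(3*n + 4)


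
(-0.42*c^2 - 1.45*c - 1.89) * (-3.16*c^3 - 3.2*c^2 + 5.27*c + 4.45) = 1.3272*c^5 + 5.926*c^4 + 8.399*c^3 - 3.4625*c^2 - 16.4128*c - 8.4105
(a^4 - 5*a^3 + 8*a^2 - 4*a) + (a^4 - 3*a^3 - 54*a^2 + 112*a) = 2*a^4 - 8*a^3 - 46*a^2 + 108*a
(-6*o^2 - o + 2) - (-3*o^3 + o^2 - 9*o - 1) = 3*o^3 - 7*o^2 + 8*o + 3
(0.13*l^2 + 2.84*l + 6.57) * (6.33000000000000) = 0.8229*l^2 + 17.9772*l + 41.5881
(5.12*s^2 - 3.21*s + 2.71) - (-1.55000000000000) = 5.12*s^2 - 3.21*s + 4.26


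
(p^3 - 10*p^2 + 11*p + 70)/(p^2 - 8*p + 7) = (p^2 - 3*p - 10)/(p - 1)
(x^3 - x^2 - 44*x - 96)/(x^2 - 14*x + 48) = (x^2 + 7*x + 12)/(x - 6)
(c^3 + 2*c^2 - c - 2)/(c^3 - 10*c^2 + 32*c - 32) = (c^3 + 2*c^2 - c - 2)/(c^3 - 10*c^2 + 32*c - 32)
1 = 1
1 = 1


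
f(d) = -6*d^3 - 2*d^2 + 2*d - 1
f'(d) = -18*d^2 - 4*d + 2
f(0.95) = -6.05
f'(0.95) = -18.04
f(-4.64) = 546.04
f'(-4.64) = -366.97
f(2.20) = -70.17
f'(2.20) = -93.92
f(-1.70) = 19.30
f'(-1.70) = -43.22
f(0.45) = -1.05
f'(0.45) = -3.44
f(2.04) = -56.18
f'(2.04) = -81.07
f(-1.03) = 1.37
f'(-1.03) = -12.98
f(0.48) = -1.16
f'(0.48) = -4.07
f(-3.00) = 137.00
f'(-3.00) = -148.00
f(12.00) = -10633.00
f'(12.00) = -2638.00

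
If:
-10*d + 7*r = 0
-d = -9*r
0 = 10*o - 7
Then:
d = 0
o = 7/10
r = 0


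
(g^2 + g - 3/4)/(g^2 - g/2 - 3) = (g - 1/2)/(g - 2)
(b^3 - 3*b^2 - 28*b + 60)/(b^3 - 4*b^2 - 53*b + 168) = (b^3 - 3*b^2 - 28*b + 60)/(b^3 - 4*b^2 - 53*b + 168)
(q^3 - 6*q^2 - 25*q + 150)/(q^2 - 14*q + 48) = (q^2 - 25)/(q - 8)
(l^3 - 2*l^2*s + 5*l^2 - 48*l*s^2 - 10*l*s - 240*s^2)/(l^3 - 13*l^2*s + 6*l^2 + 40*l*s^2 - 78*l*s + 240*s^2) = (-l^2 - 6*l*s - 5*l - 30*s)/(-l^2 + 5*l*s - 6*l + 30*s)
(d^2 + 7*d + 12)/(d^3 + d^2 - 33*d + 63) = (d^2 + 7*d + 12)/(d^3 + d^2 - 33*d + 63)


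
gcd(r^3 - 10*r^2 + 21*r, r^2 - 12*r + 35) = r - 7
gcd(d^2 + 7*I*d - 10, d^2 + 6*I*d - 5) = d + 5*I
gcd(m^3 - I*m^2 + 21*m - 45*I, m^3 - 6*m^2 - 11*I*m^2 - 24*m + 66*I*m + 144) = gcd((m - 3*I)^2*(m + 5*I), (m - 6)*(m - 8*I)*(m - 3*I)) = m - 3*I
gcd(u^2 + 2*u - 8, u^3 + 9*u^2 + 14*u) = 1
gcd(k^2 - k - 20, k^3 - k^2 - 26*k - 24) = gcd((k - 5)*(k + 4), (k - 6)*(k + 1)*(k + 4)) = k + 4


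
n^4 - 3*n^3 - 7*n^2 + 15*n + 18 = (n - 3)^2*(n + 1)*(n + 2)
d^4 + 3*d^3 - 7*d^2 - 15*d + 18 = (d - 2)*(d - 1)*(d + 3)^2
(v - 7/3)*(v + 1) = v^2 - 4*v/3 - 7/3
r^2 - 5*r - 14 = (r - 7)*(r + 2)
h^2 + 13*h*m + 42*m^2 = (h + 6*m)*(h + 7*m)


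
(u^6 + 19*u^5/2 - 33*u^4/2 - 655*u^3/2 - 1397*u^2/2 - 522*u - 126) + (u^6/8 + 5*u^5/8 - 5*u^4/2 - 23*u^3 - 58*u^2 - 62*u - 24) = 9*u^6/8 + 81*u^5/8 - 19*u^4 - 701*u^3/2 - 1513*u^2/2 - 584*u - 150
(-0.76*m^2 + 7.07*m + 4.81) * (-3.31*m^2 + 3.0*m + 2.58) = 2.5156*m^4 - 25.6817*m^3 + 3.3281*m^2 + 32.6706*m + 12.4098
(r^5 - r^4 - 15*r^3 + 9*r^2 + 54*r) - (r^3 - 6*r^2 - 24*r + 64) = r^5 - r^4 - 16*r^3 + 15*r^2 + 78*r - 64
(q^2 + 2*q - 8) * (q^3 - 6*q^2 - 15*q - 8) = q^5 - 4*q^4 - 35*q^3 + 10*q^2 + 104*q + 64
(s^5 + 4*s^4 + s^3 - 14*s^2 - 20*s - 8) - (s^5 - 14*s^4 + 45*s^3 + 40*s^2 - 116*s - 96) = 18*s^4 - 44*s^3 - 54*s^2 + 96*s + 88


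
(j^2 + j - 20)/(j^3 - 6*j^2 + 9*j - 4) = (j + 5)/(j^2 - 2*j + 1)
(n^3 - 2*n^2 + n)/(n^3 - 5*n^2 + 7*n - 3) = n/(n - 3)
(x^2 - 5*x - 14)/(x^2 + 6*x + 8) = (x - 7)/(x + 4)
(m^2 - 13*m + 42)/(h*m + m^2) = (m^2 - 13*m + 42)/(m*(h + m))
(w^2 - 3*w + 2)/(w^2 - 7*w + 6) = (w - 2)/(w - 6)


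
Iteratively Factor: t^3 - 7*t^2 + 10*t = (t - 5)*(t^2 - 2*t) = t*(t - 5)*(t - 2)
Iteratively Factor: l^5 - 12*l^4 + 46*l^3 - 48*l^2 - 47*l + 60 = (l - 5)*(l^4 - 7*l^3 + 11*l^2 + 7*l - 12) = (l - 5)*(l - 3)*(l^3 - 4*l^2 - l + 4) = (l - 5)*(l - 3)*(l - 1)*(l^2 - 3*l - 4) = (l - 5)*(l - 3)*(l - 1)*(l + 1)*(l - 4)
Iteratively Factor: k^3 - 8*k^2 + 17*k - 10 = (k - 1)*(k^2 - 7*k + 10) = (k - 2)*(k - 1)*(k - 5)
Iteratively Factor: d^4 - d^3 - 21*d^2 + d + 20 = (d + 1)*(d^3 - 2*d^2 - 19*d + 20) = (d - 5)*(d + 1)*(d^2 + 3*d - 4) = (d - 5)*(d - 1)*(d + 1)*(d + 4)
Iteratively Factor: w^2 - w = (w - 1)*(w)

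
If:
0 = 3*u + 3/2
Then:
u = -1/2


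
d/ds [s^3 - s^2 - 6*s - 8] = 3*s^2 - 2*s - 6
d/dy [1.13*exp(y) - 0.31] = 1.13*exp(y)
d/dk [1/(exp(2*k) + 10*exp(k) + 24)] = 2*(-exp(k) - 5)*exp(k)/(exp(2*k) + 10*exp(k) + 24)^2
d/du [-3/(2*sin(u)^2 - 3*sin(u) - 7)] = 3*(4*sin(u) - 3)*cos(u)/(3*sin(u) + cos(2*u) + 6)^2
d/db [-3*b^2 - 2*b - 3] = -6*b - 2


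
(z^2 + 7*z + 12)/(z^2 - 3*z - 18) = (z + 4)/(z - 6)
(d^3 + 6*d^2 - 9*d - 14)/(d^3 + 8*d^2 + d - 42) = (d + 1)/(d + 3)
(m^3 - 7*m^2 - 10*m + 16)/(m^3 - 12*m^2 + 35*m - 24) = (m + 2)/(m - 3)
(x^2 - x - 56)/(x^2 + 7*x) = (x - 8)/x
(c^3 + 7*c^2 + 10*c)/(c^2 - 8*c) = (c^2 + 7*c + 10)/(c - 8)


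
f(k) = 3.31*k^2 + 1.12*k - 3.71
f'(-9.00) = -58.46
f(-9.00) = 254.32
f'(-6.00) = -38.60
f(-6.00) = 108.73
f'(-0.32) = -1.00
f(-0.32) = -3.73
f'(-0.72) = -3.65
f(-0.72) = -2.80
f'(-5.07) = -32.44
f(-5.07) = 75.69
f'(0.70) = 5.75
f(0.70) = -1.30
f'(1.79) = 12.97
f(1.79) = 8.90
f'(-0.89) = -4.77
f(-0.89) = -2.08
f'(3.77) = 26.08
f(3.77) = 47.56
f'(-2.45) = -15.10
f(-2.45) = 13.41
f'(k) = 6.62*k + 1.12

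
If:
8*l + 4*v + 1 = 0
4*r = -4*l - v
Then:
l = -v/2 - 1/8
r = v/4 + 1/8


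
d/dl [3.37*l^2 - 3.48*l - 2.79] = 6.74*l - 3.48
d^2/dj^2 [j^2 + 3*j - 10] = 2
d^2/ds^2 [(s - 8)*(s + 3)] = 2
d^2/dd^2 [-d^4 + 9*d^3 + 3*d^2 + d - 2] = -12*d^2 + 54*d + 6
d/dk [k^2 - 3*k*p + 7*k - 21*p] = 2*k - 3*p + 7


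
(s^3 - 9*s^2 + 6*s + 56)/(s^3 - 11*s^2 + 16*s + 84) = (s - 4)/(s - 6)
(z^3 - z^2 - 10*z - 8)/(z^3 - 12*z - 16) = (z + 1)/(z + 2)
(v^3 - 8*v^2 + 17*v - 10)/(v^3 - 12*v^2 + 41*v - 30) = (v - 2)/(v - 6)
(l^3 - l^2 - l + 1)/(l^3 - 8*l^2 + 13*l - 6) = (l + 1)/(l - 6)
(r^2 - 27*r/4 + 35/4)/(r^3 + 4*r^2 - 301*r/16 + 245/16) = 4*(r - 5)/(4*r^2 + 23*r - 35)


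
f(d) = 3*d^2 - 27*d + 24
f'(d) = 6*d - 27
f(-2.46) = 108.57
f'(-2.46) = -41.76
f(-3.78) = 168.93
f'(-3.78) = -49.68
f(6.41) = -25.81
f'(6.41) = 11.46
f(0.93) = 1.48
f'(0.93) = -21.42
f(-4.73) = 218.83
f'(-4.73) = -55.38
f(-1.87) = 84.98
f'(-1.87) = -38.22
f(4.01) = -36.03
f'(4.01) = -2.94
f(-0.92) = 51.38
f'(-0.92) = -32.52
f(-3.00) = 132.00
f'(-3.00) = -45.00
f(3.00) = -30.00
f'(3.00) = -9.00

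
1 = 1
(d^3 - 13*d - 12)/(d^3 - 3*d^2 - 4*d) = (d + 3)/d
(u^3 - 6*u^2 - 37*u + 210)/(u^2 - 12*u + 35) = u + 6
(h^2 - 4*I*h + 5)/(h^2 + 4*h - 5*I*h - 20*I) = (h + I)/(h + 4)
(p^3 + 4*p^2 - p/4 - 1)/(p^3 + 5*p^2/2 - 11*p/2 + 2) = (p + 1/2)/(p - 1)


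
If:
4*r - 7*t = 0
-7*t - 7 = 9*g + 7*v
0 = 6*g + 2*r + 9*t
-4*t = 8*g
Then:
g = 0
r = 0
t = 0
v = -1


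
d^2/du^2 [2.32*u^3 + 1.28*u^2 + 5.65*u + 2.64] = 13.92*u + 2.56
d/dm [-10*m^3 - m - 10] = -30*m^2 - 1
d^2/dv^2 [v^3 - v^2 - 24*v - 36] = 6*v - 2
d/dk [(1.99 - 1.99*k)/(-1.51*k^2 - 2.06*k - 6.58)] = (3.0049*k^2 + 4.0994*k + 13.0942)*(1.51*k^2 + 2.06*k - (k - 1)*(3.02*k + 2.06) + 6.58)/(1.51*k^2 + 2.06*k + 6.58)^3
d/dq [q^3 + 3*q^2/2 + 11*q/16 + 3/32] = 3*q^2 + 3*q + 11/16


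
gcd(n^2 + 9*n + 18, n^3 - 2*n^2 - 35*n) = 1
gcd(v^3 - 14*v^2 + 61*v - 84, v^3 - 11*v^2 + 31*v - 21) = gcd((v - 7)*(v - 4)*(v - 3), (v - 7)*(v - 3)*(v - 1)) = v^2 - 10*v + 21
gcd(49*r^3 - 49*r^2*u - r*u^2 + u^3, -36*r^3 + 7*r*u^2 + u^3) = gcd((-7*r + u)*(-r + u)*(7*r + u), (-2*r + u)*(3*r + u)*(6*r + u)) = 1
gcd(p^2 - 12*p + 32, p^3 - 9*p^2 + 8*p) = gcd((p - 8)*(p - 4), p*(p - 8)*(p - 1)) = p - 8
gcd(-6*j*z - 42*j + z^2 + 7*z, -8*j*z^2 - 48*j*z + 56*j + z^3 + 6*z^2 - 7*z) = z + 7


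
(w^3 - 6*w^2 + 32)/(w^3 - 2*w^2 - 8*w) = (w - 4)/w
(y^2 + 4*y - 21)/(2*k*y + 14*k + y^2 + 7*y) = (y - 3)/(2*k + y)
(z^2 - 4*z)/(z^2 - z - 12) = z/(z + 3)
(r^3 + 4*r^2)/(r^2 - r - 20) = r^2/(r - 5)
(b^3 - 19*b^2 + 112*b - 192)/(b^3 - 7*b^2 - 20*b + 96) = (b - 8)/(b + 4)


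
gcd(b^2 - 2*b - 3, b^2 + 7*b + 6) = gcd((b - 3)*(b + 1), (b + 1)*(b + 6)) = b + 1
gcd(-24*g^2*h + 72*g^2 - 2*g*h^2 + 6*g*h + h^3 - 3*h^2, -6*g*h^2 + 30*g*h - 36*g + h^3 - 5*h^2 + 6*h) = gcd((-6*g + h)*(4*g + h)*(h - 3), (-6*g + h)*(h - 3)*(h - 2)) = 6*g*h - 18*g - h^2 + 3*h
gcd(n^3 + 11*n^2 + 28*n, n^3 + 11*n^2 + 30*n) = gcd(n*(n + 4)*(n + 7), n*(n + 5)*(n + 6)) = n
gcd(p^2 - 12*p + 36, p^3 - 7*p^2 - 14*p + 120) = p - 6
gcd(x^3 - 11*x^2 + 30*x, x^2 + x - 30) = x - 5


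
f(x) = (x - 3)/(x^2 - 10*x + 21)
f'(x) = (10 - 2*x)*(x - 3)/(x^2 - 10*x + 21)^2 + 1/(x^2 - 10*x + 21) = -1/(x^2 - 14*x + 49)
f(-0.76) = -0.13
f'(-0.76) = -0.02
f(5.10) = -0.53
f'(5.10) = -0.28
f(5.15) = -0.54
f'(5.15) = -0.29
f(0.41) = -0.15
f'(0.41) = -0.02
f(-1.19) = -0.12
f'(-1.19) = -0.01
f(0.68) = -0.16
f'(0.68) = -0.03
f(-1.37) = -0.12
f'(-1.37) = -0.01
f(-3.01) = -0.10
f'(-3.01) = -0.01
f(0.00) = -0.14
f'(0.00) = -0.02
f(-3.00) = -0.10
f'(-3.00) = -0.01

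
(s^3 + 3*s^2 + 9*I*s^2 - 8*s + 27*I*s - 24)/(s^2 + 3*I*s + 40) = (s^2 + s*(3 + I) + 3*I)/(s - 5*I)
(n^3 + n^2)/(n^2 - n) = n*(n + 1)/(n - 1)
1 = 1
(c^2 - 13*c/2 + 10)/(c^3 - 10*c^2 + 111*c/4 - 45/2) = 2*(c - 4)/(2*c^2 - 15*c + 18)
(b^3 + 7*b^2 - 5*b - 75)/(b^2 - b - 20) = (-b^3 - 7*b^2 + 5*b + 75)/(-b^2 + b + 20)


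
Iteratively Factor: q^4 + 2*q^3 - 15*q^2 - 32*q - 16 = (q + 1)*(q^3 + q^2 - 16*q - 16) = (q - 4)*(q + 1)*(q^2 + 5*q + 4) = (q - 4)*(q + 1)^2*(q + 4)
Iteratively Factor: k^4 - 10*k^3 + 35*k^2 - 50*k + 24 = (k - 4)*(k^3 - 6*k^2 + 11*k - 6) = (k - 4)*(k - 2)*(k^2 - 4*k + 3) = (k - 4)*(k - 3)*(k - 2)*(k - 1)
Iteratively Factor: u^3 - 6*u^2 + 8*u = (u)*(u^2 - 6*u + 8) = u*(u - 4)*(u - 2)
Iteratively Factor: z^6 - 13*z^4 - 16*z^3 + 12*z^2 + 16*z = (z)*(z^5 - 13*z^3 - 16*z^2 + 12*z + 16) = z*(z + 2)*(z^4 - 2*z^3 - 9*z^2 + 2*z + 8) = z*(z + 2)^2*(z^3 - 4*z^2 - z + 4) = z*(z - 1)*(z + 2)^2*(z^2 - 3*z - 4) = z*(z - 1)*(z + 1)*(z + 2)^2*(z - 4)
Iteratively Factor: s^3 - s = (s - 1)*(s^2 + s) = s*(s - 1)*(s + 1)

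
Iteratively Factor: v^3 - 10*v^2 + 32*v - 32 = (v - 2)*(v^2 - 8*v + 16) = (v - 4)*(v - 2)*(v - 4)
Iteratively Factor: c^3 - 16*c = (c)*(c^2 - 16) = c*(c + 4)*(c - 4)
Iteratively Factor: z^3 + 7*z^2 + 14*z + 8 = (z + 1)*(z^2 + 6*z + 8) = (z + 1)*(z + 2)*(z + 4)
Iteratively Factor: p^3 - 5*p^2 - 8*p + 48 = (p - 4)*(p^2 - p - 12) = (p - 4)*(p + 3)*(p - 4)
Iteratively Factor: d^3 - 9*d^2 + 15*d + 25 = (d - 5)*(d^2 - 4*d - 5) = (d - 5)*(d + 1)*(d - 5)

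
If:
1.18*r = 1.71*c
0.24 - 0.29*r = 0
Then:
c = 0.57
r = 0.83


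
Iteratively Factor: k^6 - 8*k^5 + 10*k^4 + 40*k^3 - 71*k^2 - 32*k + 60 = (k - 3)*(k^5 - 5*k^4 - 5*k^3 + 25*k^2 + 4*k - 20) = (k - 3)*(k + 1)*(k^4 - 6*k^3 + k^2 + 24*k - 20) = (k - 3)*(k + 1)*(k + 2)*(k^3 - 8*k^2 + 17*k - 10) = (k - 3)*(k - 2)*(k + 1)*(k + 2)*(k^2 - 6*k + 5) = (k - 5)*(k - 3)*(k - 2)*(k + 1)*(k + 2)*(k - 1)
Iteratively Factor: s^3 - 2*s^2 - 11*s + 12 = (s - 4)*(s^2 + 2*s - 3) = (s - 4)*(s + 3)*(s - 1)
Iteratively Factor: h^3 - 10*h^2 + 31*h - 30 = (h - 3)*(h^2 - 7*h + 10) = (h - 5)*(h - 3)*(h - 2)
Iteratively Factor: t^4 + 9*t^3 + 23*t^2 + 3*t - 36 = (t + 3)*(t^3 + 6*t^2 + 5*t - 12) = (t - 1)*(t + 3)*(t^2 + 7*t + 12) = (t - 1)*(t + 3)*(t + 4)*(t + 3)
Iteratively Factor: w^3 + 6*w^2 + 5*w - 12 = (w + 4)*(w^2 + 2*w - 3) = (w + 3)*(w + 4)*(w - 1)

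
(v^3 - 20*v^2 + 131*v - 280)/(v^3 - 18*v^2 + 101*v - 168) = (v - 5)/(v - 3)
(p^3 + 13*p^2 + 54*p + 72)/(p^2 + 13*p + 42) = (p^2 + 7*p + 12)/(p + 7)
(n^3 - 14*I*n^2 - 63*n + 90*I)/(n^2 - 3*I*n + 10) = (n^2 - 9*I*n - 18)/(n + 2*I)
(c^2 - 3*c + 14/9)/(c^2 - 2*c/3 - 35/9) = (3*c - 2)/(3*c + 5)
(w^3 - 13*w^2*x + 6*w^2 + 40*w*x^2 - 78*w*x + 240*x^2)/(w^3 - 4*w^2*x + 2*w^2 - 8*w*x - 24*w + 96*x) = (-w^2 + 13*w*x - 40*x^2)/(-w^2 + 4*w*x + 4*w - 16*x)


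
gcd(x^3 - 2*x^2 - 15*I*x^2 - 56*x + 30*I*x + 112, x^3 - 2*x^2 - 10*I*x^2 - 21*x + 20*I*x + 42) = x^2 + x*(-2 - 7*I) + 14*I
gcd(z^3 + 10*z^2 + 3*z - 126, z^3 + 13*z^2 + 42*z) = z^2 + 13*z + 42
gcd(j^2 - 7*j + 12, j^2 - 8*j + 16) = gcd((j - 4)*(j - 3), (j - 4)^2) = j - 4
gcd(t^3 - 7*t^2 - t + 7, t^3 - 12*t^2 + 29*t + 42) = t^2 - 6*t - 7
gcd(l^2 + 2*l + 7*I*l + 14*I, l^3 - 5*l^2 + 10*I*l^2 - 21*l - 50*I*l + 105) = l + 7*I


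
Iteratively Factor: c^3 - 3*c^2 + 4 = (c - 2)*(c^2 - c - 2) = (c - 2)*(c + 1)*(c - 2)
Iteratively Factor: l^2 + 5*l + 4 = (l + 1)*(l + 4)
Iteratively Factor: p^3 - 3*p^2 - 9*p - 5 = (p + 1)*(p^2 - 4*p - 5) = (p + 1)^2*(p - 5)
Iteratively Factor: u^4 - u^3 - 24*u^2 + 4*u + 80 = (u + 4)*(u^3 - 5*u^2 - 4*u + 20) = (u - 5)*(u + 4)*(u^2 - 4) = (u - 5)*(u + 2)*(u + 4)*(u - 2)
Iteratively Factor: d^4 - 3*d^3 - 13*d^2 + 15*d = (d)*(d^3 - 3*d^2 - 13*d + 15) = d*(d - 5)*(d^2 + 2*d - 3) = d*(d - 5)*(d - 1)*(d + 3)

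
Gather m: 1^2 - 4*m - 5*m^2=-5*m^2 - 4*m + 1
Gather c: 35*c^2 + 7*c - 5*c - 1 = 35*c^2 + 2*c - 1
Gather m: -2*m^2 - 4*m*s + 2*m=-2*m^2 + m*(2 - 4*s)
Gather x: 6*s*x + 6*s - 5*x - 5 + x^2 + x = 6*s + x^2 + x*(6*s - 4) - 5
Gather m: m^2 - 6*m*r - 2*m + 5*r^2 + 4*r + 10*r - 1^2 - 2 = m^2 + m*(-6*r - 2) + 5*r^2 + 14*r - 3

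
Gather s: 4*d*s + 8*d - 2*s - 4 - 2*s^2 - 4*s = 8*d - 2*s^2 + s*(4*d - 6) - 4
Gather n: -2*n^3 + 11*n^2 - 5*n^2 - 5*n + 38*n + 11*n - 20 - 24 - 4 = -2*n^3 + 6*n^2 + 44*n - 48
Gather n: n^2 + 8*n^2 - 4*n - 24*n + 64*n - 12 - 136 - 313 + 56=9*n^2 + 36*n - 405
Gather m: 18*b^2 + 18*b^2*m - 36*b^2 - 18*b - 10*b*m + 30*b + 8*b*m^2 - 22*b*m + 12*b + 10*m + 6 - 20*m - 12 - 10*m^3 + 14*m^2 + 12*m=-18*b^2 + 24*b - 10*m^3 + m^2*(8*b + 14) + m*(18*b^2 - 32*b + 2) - 6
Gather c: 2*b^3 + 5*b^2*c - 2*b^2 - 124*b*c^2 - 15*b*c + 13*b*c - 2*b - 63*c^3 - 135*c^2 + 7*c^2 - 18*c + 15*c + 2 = 2*b^3 - 2*b^2 - 2*b - 63*c^3 + c^2*(-124*b - 128) + c*(5*b^2 - 2*b - 3) + 2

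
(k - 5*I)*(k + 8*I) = k^2 + 3*I*k + 40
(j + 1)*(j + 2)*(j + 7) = j^3 + 10*j^2 + 23*j + 14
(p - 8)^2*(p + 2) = p^3 - 14*p^2 + 32*p + 128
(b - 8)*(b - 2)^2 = b^3 - 12*b^2 + 36*b - 32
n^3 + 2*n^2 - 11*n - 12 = (n - 3)*(n + 1)*(n + 4)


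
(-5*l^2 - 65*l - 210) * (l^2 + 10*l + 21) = -5*l^4 - 115*l^3 - 965*l^2 - 3465*l - 4410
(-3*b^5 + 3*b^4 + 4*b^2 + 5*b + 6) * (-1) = 3*b^5 - 3*b^4 - 4*b^2 - 5*b - 6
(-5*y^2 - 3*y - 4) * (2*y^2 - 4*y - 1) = -10*y^4 + 14*y^3 + 9*y^2 + 19*y + 4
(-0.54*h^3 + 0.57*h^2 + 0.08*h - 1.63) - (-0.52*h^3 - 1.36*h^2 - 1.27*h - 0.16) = -0.02*h^3 + 1.93*h^2 + 1.35*h - 1.47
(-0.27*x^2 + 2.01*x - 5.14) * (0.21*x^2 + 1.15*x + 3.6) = -0.0567*x^4 + 0.1116*x^3 + 0.2601*x^2 + 1.325*x - 18.504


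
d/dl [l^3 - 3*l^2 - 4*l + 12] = 3*l^2 - 6*l - 4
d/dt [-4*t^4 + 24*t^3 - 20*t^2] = 8*t*(-2*t^2 + 9*t - 5)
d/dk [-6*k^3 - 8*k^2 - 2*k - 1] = -18*k^2 - 16*k - 2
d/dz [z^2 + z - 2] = 2*z + 1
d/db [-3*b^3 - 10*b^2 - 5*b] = -9*b^2 - 20*b - 5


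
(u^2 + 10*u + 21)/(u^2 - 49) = (u + 3)/(u - 7)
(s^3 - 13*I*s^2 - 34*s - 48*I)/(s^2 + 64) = (s^2 - 5*I*s + 6)/(s + 8*I)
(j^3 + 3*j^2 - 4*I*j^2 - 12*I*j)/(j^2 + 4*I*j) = (j^2 + j*(3 - 4*I) - 12*I)/(j + 4*I)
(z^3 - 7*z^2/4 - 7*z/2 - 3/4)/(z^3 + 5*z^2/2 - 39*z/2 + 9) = (4*z^2 + 5*z + 1)/(2*(2*z^2 + 11*z - 6))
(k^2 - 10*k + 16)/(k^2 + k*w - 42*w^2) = (k^2 - 10*k + 16)/(k^2 + k*w - 42*w^2)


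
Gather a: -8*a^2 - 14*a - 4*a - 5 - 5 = -8*a^2 - 18*a - 10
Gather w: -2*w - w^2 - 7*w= -w^2 - 9*w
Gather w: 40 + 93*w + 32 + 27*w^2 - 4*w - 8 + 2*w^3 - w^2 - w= 2*w^3 + 26*w^2 + 88*w + 64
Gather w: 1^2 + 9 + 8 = 18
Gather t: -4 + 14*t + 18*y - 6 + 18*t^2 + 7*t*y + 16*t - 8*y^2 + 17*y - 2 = 18*t^2 + t*(7*y + 30) - 8*y^2 + 35*y - 12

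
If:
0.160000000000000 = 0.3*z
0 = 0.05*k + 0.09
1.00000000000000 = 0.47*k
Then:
No Solution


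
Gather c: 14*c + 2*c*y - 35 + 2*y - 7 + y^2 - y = c*(2*y + 14) + y^2 + y - 42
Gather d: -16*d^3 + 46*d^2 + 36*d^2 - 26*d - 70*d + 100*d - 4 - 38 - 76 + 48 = -16*d^3 + 82*d^2 + 4*d - 70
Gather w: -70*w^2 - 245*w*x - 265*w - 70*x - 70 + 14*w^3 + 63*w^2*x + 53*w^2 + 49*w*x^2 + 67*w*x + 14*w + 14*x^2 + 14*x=14*w^3 + w^2*(63*x - 17) + w*(49*x^2 - 178*x - 251) + 14*x^2 - 56*x - 70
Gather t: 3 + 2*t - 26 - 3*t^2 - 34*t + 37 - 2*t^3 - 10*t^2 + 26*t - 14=-2*t^3 - 13*t^2 - 6*t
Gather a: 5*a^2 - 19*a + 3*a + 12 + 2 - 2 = 5*a^2 - 16*a + 12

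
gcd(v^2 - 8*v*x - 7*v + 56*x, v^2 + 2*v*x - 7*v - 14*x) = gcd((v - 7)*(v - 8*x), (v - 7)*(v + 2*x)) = v - 7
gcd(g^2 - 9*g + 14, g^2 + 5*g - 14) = g - 2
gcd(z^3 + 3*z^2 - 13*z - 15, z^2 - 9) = z - 3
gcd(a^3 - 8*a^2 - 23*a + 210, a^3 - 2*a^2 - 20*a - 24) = a - 6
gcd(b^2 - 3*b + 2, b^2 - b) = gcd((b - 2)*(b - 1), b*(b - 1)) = b - 1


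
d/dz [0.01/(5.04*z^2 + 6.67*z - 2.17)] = (-0.1008*z - 0.0667)/(5.04*z^2 + 6.67*z - 2.17)^2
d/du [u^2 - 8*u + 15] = 2*u - 8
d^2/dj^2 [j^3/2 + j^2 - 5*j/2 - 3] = 3*j + 2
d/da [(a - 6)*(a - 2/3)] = 2*a - 20/3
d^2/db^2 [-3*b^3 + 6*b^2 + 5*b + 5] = 12 - 18*b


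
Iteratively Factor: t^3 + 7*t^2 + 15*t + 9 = (t + 3)*(t^2 + 4*t + 3) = (t + 3)^2*(t + 1)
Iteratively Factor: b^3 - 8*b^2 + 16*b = (b)*(b^2 - 8*b + 16) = b*(b - 4)*(b - 4)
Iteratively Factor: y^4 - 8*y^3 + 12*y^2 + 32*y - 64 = (y - 2)*(y^3 - 6*y^2 + 32) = (y - 4)*(y - 2)*(y^2 - 2*y - 8) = (y - 4)^2*(y - 2)*(y + 2)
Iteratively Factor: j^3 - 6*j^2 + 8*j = (j - 2)*(j^2 - 4*j) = (j - 4)*(j - 2)*(j)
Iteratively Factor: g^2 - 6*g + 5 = (g - 5)*(g - 1)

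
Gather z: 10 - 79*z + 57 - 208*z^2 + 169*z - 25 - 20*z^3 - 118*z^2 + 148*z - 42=-20*z^3 - 326*z^2 + 238*z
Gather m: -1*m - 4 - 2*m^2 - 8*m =-2*m^2 - 9*m - 4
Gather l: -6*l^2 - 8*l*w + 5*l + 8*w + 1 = -6*l^2 + l*(5 - 8*w) + 8*w + 1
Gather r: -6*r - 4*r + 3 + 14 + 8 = 25 - 10*r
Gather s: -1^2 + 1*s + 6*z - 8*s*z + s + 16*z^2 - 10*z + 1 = s*(2 - 8*z) + 16*z^2 - 4*z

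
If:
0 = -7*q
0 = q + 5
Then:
No Solution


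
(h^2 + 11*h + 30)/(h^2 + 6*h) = (h + 5)/h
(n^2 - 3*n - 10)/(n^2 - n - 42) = (-n^2 + 3*n + 10)/(-n^2 + n + 42)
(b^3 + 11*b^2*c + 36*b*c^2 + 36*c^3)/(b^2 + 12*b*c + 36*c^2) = (b^2 + 5*b*c + 6*c^2)/(b + 6*c)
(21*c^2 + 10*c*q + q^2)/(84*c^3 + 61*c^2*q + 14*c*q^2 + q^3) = 1/(4*c + q)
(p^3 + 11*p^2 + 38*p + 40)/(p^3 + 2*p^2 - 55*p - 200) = (p^2 + 6*p + 8)/(p^2 - 3*p - 40)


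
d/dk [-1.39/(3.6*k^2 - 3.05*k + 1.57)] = (10.008*k - 4.2395)/(3.6*k^2 - 3.05*k + 1.57)^2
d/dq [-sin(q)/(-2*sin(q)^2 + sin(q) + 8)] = (cos(2*q) - 9)*cos(q)/(sin(q) + cos(2*q) + 7)^2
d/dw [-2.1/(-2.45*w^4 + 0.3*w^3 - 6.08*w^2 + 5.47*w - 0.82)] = (-20.58*w^3 + 1.89*w^2 - 25.536*w + 11.487)/(2.45*w^4 - 0.3*w^3 + 6.08*w^2 - 5.47*w + 0.82)^2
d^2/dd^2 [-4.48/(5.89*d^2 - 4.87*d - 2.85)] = (-310.841216*d^2 + 257.011328*d + 4.48*(11.78*d - 4.87)*(23.56*d - 9.74) + 150.40704)/(-5.89*d^2 + 4.87*d + 2.85)^3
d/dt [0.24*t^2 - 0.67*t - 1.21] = 0.48*t - 0.67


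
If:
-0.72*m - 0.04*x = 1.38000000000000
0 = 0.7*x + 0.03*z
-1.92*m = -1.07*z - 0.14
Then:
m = -1.93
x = 0.15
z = -3.59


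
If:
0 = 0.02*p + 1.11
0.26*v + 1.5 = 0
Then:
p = -55.50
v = -5.77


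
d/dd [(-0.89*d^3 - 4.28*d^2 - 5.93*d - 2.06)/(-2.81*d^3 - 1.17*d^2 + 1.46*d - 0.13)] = (-10.9855*d^4 - 35.9254*d^3 - 30.2056*d^2 - 3.7076*d + 3.7785)/(7.8961*d^6 + 6.5754*d^5 - 6.8363*d^4 - 2.6858*d^3 + 2.4358*d^2 - 0.3796*d + 0.0169)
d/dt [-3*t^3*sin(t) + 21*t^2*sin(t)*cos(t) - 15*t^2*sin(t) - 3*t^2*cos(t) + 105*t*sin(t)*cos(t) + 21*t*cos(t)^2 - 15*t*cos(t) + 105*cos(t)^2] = -3*t^3*cos(t) - 6*t^2*sin(t) - 15*t^2*cos(t) + 21*t^2*cos(2*t) - 15*t*sin(t) - 6*t*cos(t) + 105*t*cos(2*t) - 105*sin(2*t)/2 - 15*cos(t) + 21*cos(2*t)/2 + 21/2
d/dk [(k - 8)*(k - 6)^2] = (k - 6)*(3*k - 22)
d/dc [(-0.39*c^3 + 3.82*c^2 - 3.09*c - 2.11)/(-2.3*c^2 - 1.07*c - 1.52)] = (0.897*c^4 + 0.834599999999998*c^3 - 9.416*c^2 - 21.3188*c + 2.4391)/(5.29*c^4 + 4.922*c^3 + 8.1369*c^2 + 3.2528*c + 2.3104)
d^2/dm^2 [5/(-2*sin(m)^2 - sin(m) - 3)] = 5*(16*sin(m)^4 + 6*sin(m)^3 - 47*sin(m)^2 - 15*sin(m) + 10)/(sin(m) - cos(2*m) + 4)^3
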